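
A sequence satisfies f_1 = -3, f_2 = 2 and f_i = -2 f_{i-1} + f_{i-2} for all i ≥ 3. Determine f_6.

f_3 = -2(2) + (-3) = -7
f_4 = -2(-7) + 2 = 16
f_5 = -2(16) + (-7) = -39
f_6 = -2(-39) + 16 = 94

94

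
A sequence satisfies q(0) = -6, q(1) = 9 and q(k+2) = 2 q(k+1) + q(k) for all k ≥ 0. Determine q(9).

6417

q(2) = 2(9) + (-6) = 12
q(3) = 2(12) + 9 = 33
q(4) = 2(33) + 12 = 78
q(5) = 2(78) + 33 = 189
q(6) = 2(189) + 78 = 456
q(7) = 2(456) + 189 = 1101
q(8) = 2(1101) + 456 = 2658
q(9) = 2(2658) + 1101 = 6417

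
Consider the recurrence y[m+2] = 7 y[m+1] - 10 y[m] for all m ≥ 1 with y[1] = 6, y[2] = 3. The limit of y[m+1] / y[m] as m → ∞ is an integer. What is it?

The characteristic equation is r^2 - 7r + 10 = 0, which factors as (r - 5)(r - 2) = 0.
So the roots are 5 and 2. Since |5| > |2| and the coefficient of 5^m is non-zero, the ratio tends to 5.

5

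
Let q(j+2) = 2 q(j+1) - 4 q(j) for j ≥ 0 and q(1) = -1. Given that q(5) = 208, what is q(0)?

Let q(0) = y.
q(2) = -2 - 4y
q(3) = -8y
q(4) = 8
q(5) = 16 + 32y
So 16 + 32y = 208, giving y = 6.

6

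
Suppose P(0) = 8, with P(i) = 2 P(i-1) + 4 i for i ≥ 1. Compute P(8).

4056

P(1) = 2*8 + 4 = 20
P(2) = 2*20 + 8 = 48
P(3) = 2*48 + 12 = 108
P(4) = 2*108 + 16 = 232
P(5) = 2*232 + 20 = 484
P(6) = 2*484 + 24 = 992
P(7) = 2*992 + 28 = 2012
P(8) = 2*2012 + 32 = 4056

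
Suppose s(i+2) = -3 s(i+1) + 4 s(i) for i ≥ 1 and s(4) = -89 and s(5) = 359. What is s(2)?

Rearranging, s(i-2) = (s(i) + 3 s(i-1)) / 4.
s(3) = (359 + 3(-89)) / 4 = 92/4 = 23
s(2) = (-89 + 3(23)) / 4 = -20/4 = -5

-5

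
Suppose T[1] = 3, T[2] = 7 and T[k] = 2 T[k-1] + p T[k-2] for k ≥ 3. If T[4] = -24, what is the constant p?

T[3] = 14 + 3p
T[4] = 28 + 13p
So 28 + 13p = -24, giving p = -4.

-4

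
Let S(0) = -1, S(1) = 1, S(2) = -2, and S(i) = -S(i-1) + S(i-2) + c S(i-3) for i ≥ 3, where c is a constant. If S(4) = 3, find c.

S(3) = 3 - c
S(4) = -5 + 2c
So -5 + 2c = 3, giving c = 4.

4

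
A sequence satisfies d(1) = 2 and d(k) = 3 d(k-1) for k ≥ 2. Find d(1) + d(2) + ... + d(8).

d(2) = 3·2 = 6
d(3) = 3·6 = 18
d(4) = 3·18 = 54
d(5) = 3·54 = 162
d(6) = 3·162 = 486
d(7) = 3·486 = 1458
d(8) = 3·1458 = 4374
Sum = 2 + 6 + 18 + 54 + 162 + 486 + 1458 + 4374 = 6560

6560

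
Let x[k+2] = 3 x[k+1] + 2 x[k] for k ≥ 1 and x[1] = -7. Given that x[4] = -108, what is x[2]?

Let x[2] = z.
x[3] = -14 + 3z
x[4] = -42 + 11z
So -42 + 11z = -108, giving z = -6.

-6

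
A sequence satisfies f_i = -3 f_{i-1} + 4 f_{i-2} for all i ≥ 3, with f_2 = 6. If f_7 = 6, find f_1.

6

Let f_1 = z.
f_3 = -18 + 4z
f_4 = 78 - 12z
f_5 = -306 + 52z
f_6 = 1230 - 204z
f_7 = -4914 + 820z
So -4914 + 820z = 6, giving z = 6.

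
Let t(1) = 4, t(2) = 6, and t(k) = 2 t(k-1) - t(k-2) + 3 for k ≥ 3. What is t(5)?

30

t(3) = 2(6) - 4 + 3 = 11
t(4) = 2(11) - 6 + 3 = 19
t(5) = 2(19) - 11 + 3 = 30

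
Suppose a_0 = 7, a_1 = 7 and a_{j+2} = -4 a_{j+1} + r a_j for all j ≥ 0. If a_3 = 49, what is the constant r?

3

a_2 = -28 + 7r
a_3 = 112 - 21r
So 112 - 21r = 49, giving r = 3.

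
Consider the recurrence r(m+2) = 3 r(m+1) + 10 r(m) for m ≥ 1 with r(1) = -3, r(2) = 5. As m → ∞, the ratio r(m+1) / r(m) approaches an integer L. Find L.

The characteristic equation is r^2 - 3r - 10 = 0, which factors as (r - 5)(r + 2) = 0.
So the roots are 5 and -2. Since |5| > |-2| and the coefficient of 5^m is non-zero, the ratio tends to 5.

5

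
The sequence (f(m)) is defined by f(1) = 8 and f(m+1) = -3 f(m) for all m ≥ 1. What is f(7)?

5832

f(2) = -3*8 = -24
f(3) = -3*(-24) = 72
f(4) = -3*72 = -216
f(5) = -3*(-216) = 648
f(6) = -3*648 = -1944
f(7) = -3*(-1944) = 5832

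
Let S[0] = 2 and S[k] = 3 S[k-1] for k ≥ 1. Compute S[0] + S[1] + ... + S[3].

S[1] = 3*2 = 6
S[2] = 3*6 = 18
S[3] = 3*18 = 54
Sum = 2 + 6 + 18 + 54 = 80

80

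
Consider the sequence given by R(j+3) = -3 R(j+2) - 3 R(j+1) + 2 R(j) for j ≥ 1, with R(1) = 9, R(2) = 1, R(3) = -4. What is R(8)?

-227

R(4) = -3*(-4) - 3*1 + 2*9 = 27
R(5) = -3*27 - 3*(-4) + 2*1 = -67
R(6) = -3*(-67) - 3*27 + 2*(-4) = 112
R(7) = -3*112 - 3*(-67) + 2*27 = -81
R(8) = -3*(-81) - 3*112 + 2*(-67) = -227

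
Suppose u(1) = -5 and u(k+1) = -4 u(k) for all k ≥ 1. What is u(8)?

u(2) = -4(-5) = 20
u(3) = -4(20) = -80
u(4) = -4(-80) = 320
u(5) = -4(320) = -1280
u(6) = -4(-1280) = 5120
u(7) = -4(5120) = -20480
u(8) = -4(-20480) = 81920

81920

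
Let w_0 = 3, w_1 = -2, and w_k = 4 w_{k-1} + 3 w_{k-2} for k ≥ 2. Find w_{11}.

-258002

w_2 = 4(-2) + 3(3) = 1
w_3 = 4(1) + 3(-2) = -2
w_4 = 4(-2) + 3(1) = -5
w_5 = 4(-5) + 3(-2) = -26
w_6 = 4(-26) + 3(-5) = -119
w_7 = 4(-119) + 3(-26) = -554
w_8 = 4(-554) + 3(-119) = -2573
w_9 = 4(-2573) + 3(-554) = -11954
w_{10} = 4(-11954) + 3(-2573) = -55535
w_{11} = 4(-55535) + 3(-11954) = -258002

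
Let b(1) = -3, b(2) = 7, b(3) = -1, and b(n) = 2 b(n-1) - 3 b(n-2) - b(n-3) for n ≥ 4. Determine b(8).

b(4) = 2(-1) - 3(7) - (-3) = -20
b(5) = 2(-20) - 3(-1) - 7 = -44
b(6) = 2(-44) - 3(-20) - (-1) = -27
b(7) = 2(-27) - 3(-44) - (-20) = 98
b(8) = 2(98) - 3(-27) - (-44) = 321

321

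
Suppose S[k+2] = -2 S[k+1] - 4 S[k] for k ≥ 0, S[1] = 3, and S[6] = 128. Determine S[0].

Let S[0] = x.
S[2] = -6 - 4x
S[3] = 8x
S[4] = 24
S[5] = -48 - 32x
S[6] = 64x
So 64x = 128, giving x = 2.

2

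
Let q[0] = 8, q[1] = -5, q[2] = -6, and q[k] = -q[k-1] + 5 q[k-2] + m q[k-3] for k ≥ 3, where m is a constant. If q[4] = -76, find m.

q[3] = -19 + 8m
q[4] = -11 - 13m
So -11 - 13m = -76, giving m = 5.

5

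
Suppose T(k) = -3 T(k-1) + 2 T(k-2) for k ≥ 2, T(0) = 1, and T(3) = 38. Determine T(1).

Let T(1) = x.
T(2) = 2 - 3x
T(3) = -6 + 11x
So -6 + 11x = 38, giving x = 4.

4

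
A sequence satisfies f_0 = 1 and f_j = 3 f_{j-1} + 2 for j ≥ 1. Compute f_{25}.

1694577218885

The fixed point is 2/(1 - 3) = -1, so f_j + 1 = 3(f_{j-1} + 1).
Hence f_j = 2·3^j - 1.
f_{25} = 2·3^{25} - 1 = 2·847288609443 - 1 = 1694577218885.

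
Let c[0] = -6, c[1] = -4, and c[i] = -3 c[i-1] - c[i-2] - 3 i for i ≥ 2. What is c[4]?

c[2] = -3·(-4) - (-6) - 6 = 12
c[3] = -3·12 - (-4) - 9 = -41
c[4] = -3·(-41) - 12 - 12 = 99

99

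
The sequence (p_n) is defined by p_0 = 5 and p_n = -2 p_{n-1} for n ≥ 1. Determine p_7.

p_1 = -2·5 = -10
p_2 = -2·(-10) = 20
p_3 = -2·20 = -40
p_4 = -2·(-40) = 80
p_5 = -2·80 = -160
p_6 = -2·(-160) = 320
p_7 = -2·320 = -640

-640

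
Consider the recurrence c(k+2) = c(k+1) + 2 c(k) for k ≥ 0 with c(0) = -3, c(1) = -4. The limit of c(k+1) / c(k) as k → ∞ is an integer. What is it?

The characteristic equation is r^2 - r - 2 = 0, which factors as (r - 2)(r + 1) = 0.
So the roots are 2 and -1. Since |2| > |-1| and the coefficient of 2^k is non-zero, the ratio tends to 2.

2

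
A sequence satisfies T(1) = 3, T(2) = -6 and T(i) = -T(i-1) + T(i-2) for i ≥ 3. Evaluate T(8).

T(3) = -(-6) + 3 = 9
T(4) = -9 + (-6) = -15
T(5) = -(-15) + 9 = 24
T(6) = -24 + (-15) = -39
T(7) = -(-39) + 24 = 63
T(8) = -63 + (-39) = -102

-102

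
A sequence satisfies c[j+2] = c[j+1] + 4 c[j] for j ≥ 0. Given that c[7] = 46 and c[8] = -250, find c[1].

6

Rearranging, c[j-2] = (c[j] - c[j-1]) / 4.
c[6] = (-250 - 46) / 4 = -296/4 = -74
c[5] = (46 - (-74)) / 4 = 120/4 = 30
c[4] = (-74 - 30) / 4 = -104/4 = -26
c[3] = (30 - (-26)) / 4 = 56/4 = 14
c[2] = (-26 - 14) / 4 = -40/4 = -10
c[1] = (14 - (-10)) / 4 = 24/4 = 6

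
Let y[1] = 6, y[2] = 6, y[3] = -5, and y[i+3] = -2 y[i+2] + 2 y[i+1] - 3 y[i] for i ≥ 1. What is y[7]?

-274

y[4] = -2(-5) + 2(6) - 3(6) = 4
y[5] = -2(4) + 2(-5) - 3(6) = -36
y[6] = -2(-36) + 2(4) - 3(-5) = 95
y[7] = -2(95) + 2(-36) - 3(4) = -274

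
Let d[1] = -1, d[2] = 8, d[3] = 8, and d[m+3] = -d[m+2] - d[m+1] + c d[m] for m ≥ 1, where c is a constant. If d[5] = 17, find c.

1

d[4] = -16 - c
d[5] = 8 + 9c
So 8 + 9c = 17, giving c = 1.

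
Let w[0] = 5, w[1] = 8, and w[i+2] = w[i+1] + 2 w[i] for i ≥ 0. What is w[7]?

w[2] = 8 + 2·5 = 18
w[3] = 18 + 2·8 = 34
w[4] = 34 + 2·18 = 70
w[5] = 70 + 2·34 = 138
w[6] = 138 + 2·70 = 278
w[7] = 278 + 2·138 = 554

554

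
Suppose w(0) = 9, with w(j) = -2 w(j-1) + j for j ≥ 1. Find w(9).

-4491

w(1) = -2(9) + 1 = -17
w(2) = -2(-17) + 2 = 36
w(3) = -2(36) + 3 = -69
w(4) = -2(-69) + 4 = 142
w(5) = -2(142) + 5 = -279
w(6) = -2(-279) + 6 = 564
w(7) = -2(564) + 7 = -1121
w(8) = -2(-1121) + 8 = 2250
w(9) = -2(2250) + 9 = -4491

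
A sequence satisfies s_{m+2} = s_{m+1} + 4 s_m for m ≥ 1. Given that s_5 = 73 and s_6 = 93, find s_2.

-3

Rearranging, s_{m-2} = (s_m - s_{m-1}) / 4.
s_4 = (93 - 73) / 4 = 20/4 = 5
s_3 = (73 - 5) / 4 = 68/4 = 17
s_2 = (5 - 17) / 4 = -12/4 = -3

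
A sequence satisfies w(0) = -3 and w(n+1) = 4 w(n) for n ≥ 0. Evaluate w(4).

w(1) = 4·(-3) = -12
w(2) = 4·(-12) = -48
w(3) = 4·(-48) = -192
w(4) = 4·(-192) = -768

-768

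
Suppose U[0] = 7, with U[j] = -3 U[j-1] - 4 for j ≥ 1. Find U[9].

U[1] = -3·7 - 4 = -25
U[2] = -3·(-25) - 4 = 71
U[3] = -3·71 - 4 = -217
U[4] = -3·(-217) - 4 = 647
U[5] = -3·647 - 4 = -1945
U[6] = -3·(-1945) - 4 = 5831
U[7] = -3·5831 - 4 = -17497
U[8] = -3·(-17497) - 4 = 52487
U[9] = -3·52487 - 4 = -157465

-157465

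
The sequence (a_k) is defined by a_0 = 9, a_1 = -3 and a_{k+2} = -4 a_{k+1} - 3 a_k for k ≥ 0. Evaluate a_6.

a_2 = -4(-3) - 3(9) = -15
a_3 = -4(-15) - 3(-3) = 69
a_4 = -4(69) - 3(-15) = -231
a_5 = -4(-231) - 3(69) = 717
a_6 = -4(717) - 3(-231) = -2175

-2175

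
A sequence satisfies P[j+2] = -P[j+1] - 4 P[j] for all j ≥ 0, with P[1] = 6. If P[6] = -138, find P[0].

Let P[0] = z.
P[2] = -6 - 4z
P[3] = -18 + 4z
P[4] = 42 + 12z
P[5] = 30 - 28z
P[6] = -198 - 20z
So -198 - 20z = -138, giving z = -3.

-3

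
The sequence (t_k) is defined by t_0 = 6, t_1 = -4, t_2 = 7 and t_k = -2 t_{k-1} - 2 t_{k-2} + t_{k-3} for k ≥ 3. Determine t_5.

t_3 = -2·7 - 2·(-4) + 6 = 0
t_4 = -2·0 - 2·7 + (-4) = -18
t_5 = -2·(-18) - 2·0 + 7 = 43

43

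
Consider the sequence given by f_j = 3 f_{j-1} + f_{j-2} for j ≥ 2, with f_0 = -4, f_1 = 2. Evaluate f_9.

10232

f_2 = 3(2) + (-4) = 2
f_3 = 3(2) + 2 = 8
f_4 = 3(8) + 2 = 26
f_5 = 3(26) + 8 = 86
f_6 = 3(86) + 26 = 284
f_7 = 3(284) + 86 = 938
f_8 = 3(938) + 284 = 3098
f_9 = 3(3098) + 938 = 10232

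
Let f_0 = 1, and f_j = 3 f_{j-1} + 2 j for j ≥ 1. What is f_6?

f_1 = 3(1) + 2 = 5
f_2 = 3(5) + 4 = 19
f_3 = 3(19) + 6 = 63
f_4 = 3(63) + 8 = 197
f_5 = 3(197) + 10 = 601
f_6 = 3(601) + 12 = 1815

1815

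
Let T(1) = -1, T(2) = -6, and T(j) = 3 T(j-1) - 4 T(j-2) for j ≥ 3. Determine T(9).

194

T(3) = 3*(-6) - 4*(-1) = -14
T(4) = 3*(-14) - 4*(-6) = -18
T(5) = 3*(-18) - 4*(-14) = 2
T(6) = 3*2 - 4*(-18) = 78
T(7) = 3*78 - 4*2 = 226
T(8) = 3*226 - 4*78 = 366
T(9) = 3*366 - 4*226 = 194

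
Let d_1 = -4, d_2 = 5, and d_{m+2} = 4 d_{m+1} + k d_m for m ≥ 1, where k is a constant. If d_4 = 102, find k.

-2

d_3 = 20 - 4k
d_4 = 80 - 11k
So 80 - 11k = 102, giving k = -2.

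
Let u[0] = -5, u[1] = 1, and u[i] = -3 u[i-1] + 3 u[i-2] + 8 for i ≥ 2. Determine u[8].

u[2] = -3(1) + 3(-5) + 8 = -10
u[3] = -3(-10) + 3(1) + 8 = 41
u[4] = -3(41) + 3(-10) + 8 = -145
u[5] = -3(-145) + 3(41) + 8 = 566
u[6] = -3(566) + 3(-145) + 8 = -2125
u[7] = -3(-2125) + 3(566) + 8 = 8081
u[8] = -3(8081) + 3(-2125) + 8 = -30610

-30610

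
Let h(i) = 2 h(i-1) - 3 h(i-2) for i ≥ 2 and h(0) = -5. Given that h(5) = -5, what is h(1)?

Let h(1) = v.
h(2) = 15 + 2v
h(3) = 30 + v
h(4) = 15 - 4v
h(5) = -60 - 11v
So -60 - 11v = -5, giving v = -5.

-5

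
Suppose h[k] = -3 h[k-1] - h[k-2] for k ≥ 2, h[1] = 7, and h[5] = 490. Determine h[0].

5

Let h[0] = v.
h[2] = -21 - v
h[3] = 56 + 3v
h[4] = -147 - 8v
h[5] = 385 + 21v
So 385 + 21v = 490, giving v = 5.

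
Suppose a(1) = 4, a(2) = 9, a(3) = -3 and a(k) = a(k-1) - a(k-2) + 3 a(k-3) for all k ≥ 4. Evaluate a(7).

-9

a(4) = (-3) - 9 + 3(4) = 0
a(5) = 0 - (-3) + 3(9) = 30
a(6) = 30 - 0 + 3(-3) = 21
a(7) = 21 - 30 + 3(0) = -9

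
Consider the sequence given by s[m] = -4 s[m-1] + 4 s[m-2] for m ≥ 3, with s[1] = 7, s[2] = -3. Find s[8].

-95168

s[3] = -4·(-3) + 4·7 = 40
s[4] = -4·40 + 4·(-3) = -172
s[5] = -4·(-172) + 4·40 = 848
s[6] = -4·848 + 4·(-172) = -4080
s[7] = -4·(-4080) + 4·848 = 19712
s[8] = -4·19712 + 4·(-4080) = -95168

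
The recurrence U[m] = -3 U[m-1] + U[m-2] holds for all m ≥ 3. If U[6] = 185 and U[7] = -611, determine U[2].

2

Rearranging, U[m-2] = U[m] + 3 U[m-1].
U[5] = -611 + 3(185) = -56
U[4] = 185 + 3(-56) = 17
U[3] = -56 + 3(17) = -5
U[2] = 17 + 3(-5) = 2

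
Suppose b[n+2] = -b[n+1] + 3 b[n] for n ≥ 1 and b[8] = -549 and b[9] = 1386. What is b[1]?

7

Rearranging, b[n-2] = (b[n] + b[n-1]) / 3.
b[7] = (1386 + (-549)) / 3 = 837/3 = 279
b[6] = (-549 + 279) / 3 = -270/3 = -90
b[5] = (279 + (-90)) / 3 = 189/3 = 63
b[4] = (-90 + 63) / 3 = -27/3 = -9
b[3] = (63 + (-9)) / 3 = 54/3 = 18
b[2] = (-9 + 18) / 3 = 9/3 = 3
b[1] = (18 + 3) / 3 = 21/3 = 7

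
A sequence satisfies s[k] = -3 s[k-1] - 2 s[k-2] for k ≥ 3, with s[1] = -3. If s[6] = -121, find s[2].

-1

Let s[2] = z.
s[3] = 6 - 3z
s[4] = -18 + 7z
s[5] = 42 - 15z
s[6] = -90 + 31z
So -90 + 31z = -121, giving z = -1.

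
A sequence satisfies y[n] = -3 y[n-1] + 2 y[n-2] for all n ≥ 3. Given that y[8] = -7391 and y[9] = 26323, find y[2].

Rearranging, y[n-2] = (y[n] + 3 y[n-1]) / 2.
y[7] = (26323 + 3(-7391)) / 2 = 4150/2 = 2075
y[6] = (-7391 + 3(2075)) / 2 = -1166/2 = -583
y[5] = (2075 + 3(-583)) / 2 = 326/2 = 163
y[4] = (-583 + 3(163)) / 2 = -94/2 = -47
y[3] = (163 + 3(-47)) / 2 = 22/2 = 11
y[2] = (-47 + 3(11)) / 2 = -14/2 = -7

-7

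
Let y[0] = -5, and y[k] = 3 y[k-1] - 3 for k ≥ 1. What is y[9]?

-127938

y[1] = 3*(-5) - 3 = -18
y[2] = 3*(-18) - 3 = -57
y[3] = 3*(-57) - 3 = -174
y[4] = 3*(-174) - 3 = -525
y[5] = 3*(-525) - 3 = -1578
y[6] = 3*(-1578) - 3 = -4737
y[7] = 3*(-4737) - 3 = -14214
y[8] = 3*(-14214) - 3 = -42645
y[9] = 3*(-42645) - 3 = -127938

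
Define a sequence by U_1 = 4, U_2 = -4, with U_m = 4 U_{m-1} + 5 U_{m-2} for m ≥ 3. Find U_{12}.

-4

U_3 = 4·(-4) + 5·4 = 4
U_4 = 4·4 + 5·(-4) = -4
U_5 = 4·(-4) + 5·4 = 4
U_6 = 4·4 + 5·(-4) = -4
U_7 = 4·(-4) + 5·4 = 4
U_8 = 4·4 + 5·(-4) = -4
U_9 = 4·(-4) + 5·4 = 4
U_{10} = 4·4 + 5·(-4) = -4
U_{11} = 4·(-4) + 5·4 = 4
U_{12} = 4·4 + 5·(-4) = -4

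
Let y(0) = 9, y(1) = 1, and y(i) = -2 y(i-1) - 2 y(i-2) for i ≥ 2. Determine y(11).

608

y(2) = -2*1 - 2*9 = -20
y(3) = -2*(-20) - 2*1 = 38
y(4) = -2*38 - 2*(-20) = -36
y(5) = -2*(-36) - 2*38 = -4
y(6) = -2*(-4) - 2*(-36) = 80
y(7) = -2*80 - 2*(-4) = -152
y(8) = -2*(-152) - 2*80 = 144
y(9) = -2*144 - 2*(-152) = 16
y(10) = -2*16 - 2*144 = -320
y(11) = -2*(-320) - 2*16 = 608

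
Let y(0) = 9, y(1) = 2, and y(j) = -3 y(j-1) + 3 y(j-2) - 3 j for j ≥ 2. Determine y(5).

-690

y(2) = -3·2 + 3·9 - 6 = 15
y(3) = -3·15 + 3·2 - 9 = -48
y(4) = -3·(-48) + 3·15 - 12 = 177
y(5) = -3·177 + 3·(-48) - 15 = -690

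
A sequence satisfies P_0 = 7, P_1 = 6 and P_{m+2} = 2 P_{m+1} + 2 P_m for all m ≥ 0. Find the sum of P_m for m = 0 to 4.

283

P_2 = 2(6) + 2(7) = 26
P_3 = 2(26) + 2(6) = 64
P_4 = 2(64) + 2(26) = 180
Sum = 7 + 6 + 26 + 64 + 180 = 283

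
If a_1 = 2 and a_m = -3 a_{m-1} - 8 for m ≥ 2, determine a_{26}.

-3389154437774

The fixed point is -8/(1 + 3) = -2, so a_m + 2 = -3(a_{m-1} + 2).
Hence a_m = 4·(-3)^{m-1} - 2.
a_{26} = 4·(-3)^{25} - 2 = 4·-847288609443 - 2 = -3389154437774.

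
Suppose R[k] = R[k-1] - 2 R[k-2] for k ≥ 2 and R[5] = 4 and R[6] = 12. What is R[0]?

Rearranging, R[k-2] = (R[k] - R[k-1]) / -2.
R[4] = (12 - 4) / -2 = 8/-2 = -4
R[3] = (4 - (-4)) / -2 = 8/-2 = -4
R[2] = (-4 - (-4)) / -2 = 0/-2 = 0
R[1] = (-4 - 0) / -2 = -4/-2 = 2
R[0] = (0 - 2) / -2 = -2/-2 = 1

1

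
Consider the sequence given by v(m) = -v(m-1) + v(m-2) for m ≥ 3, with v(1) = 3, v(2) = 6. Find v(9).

v(3) = -6 + 3 = -3
v(4) = -(-3) + 6 = 9
v(5) = -9 + (-3) = -12
v(6) = -(-12) + 9 = 21
v(7) = -21 + (-12) = -33
v(8) = -(-33) + 21 = 54
v(9) = -54 + (-33) = -87

-87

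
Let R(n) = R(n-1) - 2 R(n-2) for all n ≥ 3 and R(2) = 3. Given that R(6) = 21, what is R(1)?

Let R(1) = v.
R(3) = 3 - 2v
R(4) = -3 - 2v
R(5) = -9 + 2v
R(6) = -3 + 6v
So -3 + 6v = 21, giving v = 4.

4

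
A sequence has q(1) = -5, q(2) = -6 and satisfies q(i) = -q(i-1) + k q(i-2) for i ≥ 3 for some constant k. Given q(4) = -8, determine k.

q(3) = 6 - 5k
q(4) = -6 - k
So -6 - k = -8, giving k = 2.

2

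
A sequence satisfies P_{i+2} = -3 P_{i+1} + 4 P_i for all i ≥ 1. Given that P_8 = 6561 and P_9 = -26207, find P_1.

7

Rearranging, P_{i-2} = (P_i + 3 P_{i-1}) / 4.
P_7 = (-26207 + 3*6561) / 4 = -6524/4 = -1631
P_6 = (6561 + 3*(-1631)) / 4 = 1668/4 = 417
P_5 = (-1631 + 3*417) / 4 = -380/4 = -95
P_4 = (417 + 3*(-95)) / 4 = 132/4 = 33
P_3 = (-95 + 3*33) / 4 = 4/4 = 1
P_2 = (33 + 3*1) / 4 = 36/4 = 9
P_1 = (1 + 3*9) / 4 = 28/4 = 7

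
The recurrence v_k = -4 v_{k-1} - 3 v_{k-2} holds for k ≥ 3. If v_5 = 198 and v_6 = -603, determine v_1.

Rearranging, v_{k-2} = (v_k + 4 v_{k-1}) / -3.
v_4 = (-603 + 4·198) / -3 = 189/-3 = -63
v_3 = (198 + 4·(-63)) / -3 = -54/-3 = 18
v_2 = (-63 + 4·18) / -3 = 9/-3 = -3
v_1 = (18 + 4·(-3)) / -3 = 6/-3 = -2

-2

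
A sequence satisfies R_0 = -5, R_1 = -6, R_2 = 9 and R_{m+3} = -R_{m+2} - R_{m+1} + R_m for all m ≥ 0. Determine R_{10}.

R_3 = -9 - (-6) + (-5) = -8
R_4 = -(-8) - 9 + (-6) = -7
R_5 = -(-7) - (-8) + 9 = 24
R_6 = -24 - (-7) + (-8) = -25
R_7 = -(-25) - 24 + (-7) = -6
R_8 = -(-6) - (-25) + 24 = 55
R_9 = -55 - (-6) + (-25) = -74
R_{10} = -(-74) - 55 + (-6) = 13

13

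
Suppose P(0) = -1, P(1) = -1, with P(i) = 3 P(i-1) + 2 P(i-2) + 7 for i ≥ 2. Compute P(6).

P(2) = 3·(-1) + 2·(-1) + 7 = 2
P(3) = 3·2 + 2·(-1) + 7 = 11
P(4) = 3·11 + 2·2 + 7 = 44
P(5) = 3·44 + 2·11 + 7 = 161
P(6) = 3·161 + 2·44 + 7 = 578

578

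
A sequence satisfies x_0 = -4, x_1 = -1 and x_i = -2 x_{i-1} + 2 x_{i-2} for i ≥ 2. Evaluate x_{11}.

x_2 = -2*(-1) + 2*(-4) = -6
x_3 = -2*(-6) + 2*(-1) = 10
x_4 = -2*10 + 2*(-6) = -32
x_5 = -2*(-32) + 2*10 = 84
x_6 = -2*84 + 2*(-32) = -232
x_7 = -2*(-232) + 2*84 = 632
x_8 = -2*632 + 2*(-232) = -1728
x_9 = -2*(-1728) + 2*632 = 4720
x_{10} = -2*4720 + 2*(-1728) = -12896
x_{11} = -2*(-12896) + 2*4720 = 35232

35232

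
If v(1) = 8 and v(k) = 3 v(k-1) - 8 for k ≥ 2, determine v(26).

3389154437776

The fixed point is -8/(1 - 3) = 4, so v(k) - 4 = 3(v(k-1) - 4).
Hence v(k) = 4·3^{k-1} + 4.
v(26) = 4·3^{25} + 4 = 4·847288609443 + 4 = 3389154437776.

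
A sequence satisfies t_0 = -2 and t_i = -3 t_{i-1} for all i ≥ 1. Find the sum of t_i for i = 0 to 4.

-122

t_1 = -3·(-2) = 6
t_2 = -3·6 = -18
t_3 = -3·(-18) = 54
t_4 = -3·54 = -162
Sum = (-2) + 6 + (-18) + 54 + (-162) = -122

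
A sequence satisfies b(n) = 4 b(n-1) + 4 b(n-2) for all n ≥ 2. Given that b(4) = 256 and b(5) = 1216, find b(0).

Rearranging, b(n-2) = (b(n) - 4 b(n-1)) / 4.
b(3) = (1216 - 4(256)) / 4 = 192/4 = 48
b(2) = (256 - 4(48)) / 4 = 64/4 = 16
b(1) = (48 - 4(16)) / 4 = -16/4 = -4
b(0) = (16 - 4(-4)) / 4 = 32/4 = 8

8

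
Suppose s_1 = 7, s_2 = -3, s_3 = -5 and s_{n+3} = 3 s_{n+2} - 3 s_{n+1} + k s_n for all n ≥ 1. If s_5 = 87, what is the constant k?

s_4 = -6 + 7k
s_5 = -3 + 18k
So -3 + 18k = 87, giving k = 5.

5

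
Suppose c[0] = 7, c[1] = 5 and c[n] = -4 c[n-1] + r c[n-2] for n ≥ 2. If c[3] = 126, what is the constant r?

c[2] = -20 + 7r
c[3] = 80 - 23r
So 80 - 23r = 126, giving r = -2.

-2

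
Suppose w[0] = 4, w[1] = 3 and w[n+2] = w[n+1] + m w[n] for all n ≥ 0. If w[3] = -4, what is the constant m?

-1

w[2] = 3 + 4m
w[3] = 3 + 7m
So 3 + 7m = -4, giving m = -1.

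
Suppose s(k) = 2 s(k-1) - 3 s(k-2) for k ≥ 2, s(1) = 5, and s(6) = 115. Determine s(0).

Let s(0) = x.
s(2) = 10 - 3x
s(3) = 5 - 6x
s(4) = -20 - 3x
s(5) = -55 + 12x
s(6) = -50 + 33x
So -50 + 33x = 115, giving x = 5.

5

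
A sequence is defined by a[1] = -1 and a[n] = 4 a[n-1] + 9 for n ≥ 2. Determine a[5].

a[2] = 4(-1) + 9 = 5
a[3] = 4(5) + 9 = 29
a[4] = 4(29) + 9 = 125
a[5] = 4(125) + 9 = 509

509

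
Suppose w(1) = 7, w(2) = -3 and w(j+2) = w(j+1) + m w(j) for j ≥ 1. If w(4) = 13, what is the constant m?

w(3) = -3 + 7m
w(4) = -3 + 4m
So -3 + 4m = 13, giving m = 4.

4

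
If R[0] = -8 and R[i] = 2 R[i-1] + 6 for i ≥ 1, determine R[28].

The fixed point is 6/(1 - 2) = -6, so R[i] + 6 = 2(R[i-1] + 6).
Hence R[i] = -2·2^i - 6.
R[28] = -2·2^{28} - 6 = -2·268435456 - 6 = -536870918.

-536870918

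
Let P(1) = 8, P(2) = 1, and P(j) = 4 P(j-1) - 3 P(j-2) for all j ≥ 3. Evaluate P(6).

P(3) = 4(1) - 3(8) = -20
P(4) = 4(-20) - 3(1) = -83
P(5) = 4(-83) - 3(-20) = -272
P(6) = 4(-272) - 3(-83) = -839

-839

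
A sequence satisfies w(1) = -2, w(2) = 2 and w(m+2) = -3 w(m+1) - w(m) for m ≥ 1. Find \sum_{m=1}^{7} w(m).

-130

w(3) = -3(2) - (-2) = -4
w(4) = -3(-4) - 2 = 10
w(5) = -3(10) - (-4) = -26
w(6) = -3(-26) - 10 = 68
w(7) = -3(68) - (-26) = -178
Sum = (-2) + 2 + (-4) + 10 + (-26) + 68 + (-178) = -130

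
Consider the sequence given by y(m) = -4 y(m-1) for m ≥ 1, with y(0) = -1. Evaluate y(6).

y(1) = -4*(-1) = 4
y(2) = -4*4 = -16
y(3) = -4*(-16) = 64
y(4) = -4*64 = -256
y(5) = -4*(-256) = 1024
y(6) = -4*1024 = -4096

-4096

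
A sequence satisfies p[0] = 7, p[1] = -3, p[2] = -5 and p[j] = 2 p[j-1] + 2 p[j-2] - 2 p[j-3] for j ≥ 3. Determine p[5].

-178

p[3] = 2·(-5) + 2·(-3) - 2·7 = -30
p[4] = 2·(-30) + 2·(-5) - 2·(-3) = -64
p[5] = 2·(-64) + 2·(-30) - 2·(-5) = -178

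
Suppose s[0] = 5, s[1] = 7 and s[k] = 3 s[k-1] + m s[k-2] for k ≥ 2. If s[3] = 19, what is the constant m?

s[2] = 21 + 5m
s[3] = 63 + 22m
So 63 + 22m = 19, giving m = -2.

-2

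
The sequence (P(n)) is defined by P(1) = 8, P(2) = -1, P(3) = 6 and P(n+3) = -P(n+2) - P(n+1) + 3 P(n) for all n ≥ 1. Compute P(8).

P(4) = -6 - (-1) + 3·8 = 19
P(5) = -19 - 6 + 3·(-1) = -28
P(6) = -(-28) - 19 + 3·6 = 27
P(7) = -27 - (-28) + 3·19 = 58
P(8) = -58 - 27 + 3·(-28) = -169

-169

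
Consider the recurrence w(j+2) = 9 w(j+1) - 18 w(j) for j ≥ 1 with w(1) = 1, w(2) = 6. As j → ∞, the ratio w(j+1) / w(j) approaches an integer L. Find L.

The characteristic equation is r^2 - 9r + 18 = 0, which factors as (r - 6)(r - 3) = 0.
So the roots are 6 and 3. Since |6| > |3| and the coefficient of 6^j is non-zero, the ratio tends to 6.

6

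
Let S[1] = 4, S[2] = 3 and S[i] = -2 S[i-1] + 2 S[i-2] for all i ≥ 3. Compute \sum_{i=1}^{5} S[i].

S[3] = -2*3 + 2*4 = 2
S[4] = -2*2 + 2*3 = 2
S[5] = -2*2 + 2*2 = 0
Sum = 4 + 3 + 2 + 2 + 0 = 11

11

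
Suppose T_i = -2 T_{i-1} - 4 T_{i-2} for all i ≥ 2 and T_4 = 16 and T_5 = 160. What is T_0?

-6

Rearranging, T_{i-2} = (T_i + 2 T_{i-1}) / -4.
T_3 = (160 + 2(16)) / -4 = 192/-4 = -48
T_2 = (16 + 2(-48)) / -4 = -80/-4 = 20
T_1 = (-48 + 2(20)) / -4 = -8/-4 = 2
T_0 = (20 + 2(2)) / -4 = 24/-4 = -6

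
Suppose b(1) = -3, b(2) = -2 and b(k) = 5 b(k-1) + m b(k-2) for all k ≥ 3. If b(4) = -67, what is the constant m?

b(3) = -10 - 3m
b(4) = -50 - 17m
So -50 - 17m = -67, giving m = 1.

1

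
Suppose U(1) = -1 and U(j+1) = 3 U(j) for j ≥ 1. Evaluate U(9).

U(2) = 3·(-1) = -3
U(3) = 3·(-3) = -9
U(4) = 3·(-9) = -27
U(5) = 3·(-27) = -81
U(6) = 3·(-81) = -243
U(7) = 3·(-243) = -729
U(8) = 3·(-729) = -2187
U(9) = 3·(-2187) = -6561

-6561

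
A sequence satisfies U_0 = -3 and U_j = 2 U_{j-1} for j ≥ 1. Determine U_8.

U_1 = 2(-3) = -6
U_2 = 2(-6) = -12
U_3 = 2(-12) = -24
U_4 = 2(-24) = -48
U_5 = 2(-48) = -96
U_6 = 2(-96) = -192
U_7 = 2(-192) = -384
U_8 = 2(-384) = -768

-768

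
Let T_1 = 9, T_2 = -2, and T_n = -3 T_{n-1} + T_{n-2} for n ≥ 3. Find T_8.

T_3 = -3(-2) + 9 = 15
T_4 = -3(15) + (-2) = -47
T_5 = -3(-47) + 15 = 156
T_6 = -3(156) + (-47) = -515
T_7 = -3(-515) + 156 = 1701
T_8 = -3(1701) + (-515) = -5618

-5618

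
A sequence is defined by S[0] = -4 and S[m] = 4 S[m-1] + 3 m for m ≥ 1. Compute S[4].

S[1] = 4(-4) + 3 = -13
S[2] = 4(-13) + 6 = -46
S[3] = 4(-46) + 9 = -175
S[4] = 4(-175) + 12 = -688

-688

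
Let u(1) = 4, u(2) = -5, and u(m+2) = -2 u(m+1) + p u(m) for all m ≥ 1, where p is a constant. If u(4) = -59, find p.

u(3) = 10 + 4p
u(4) = -20 - 13p
So -20 - 13p = -59, giving p = 3.

3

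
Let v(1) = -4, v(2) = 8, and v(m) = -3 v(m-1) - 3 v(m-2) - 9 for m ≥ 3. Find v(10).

v(3) = -3(8) - 3(-4) - 9 = -21
v(4) = -3(-21) - 3(8) - 9 = 30
v(5) = -3(30) - 3(-21) - 9 = -36
v(6) = -3(-36) - 3(30) - 9 = 9
v(7) = -3(9) - 3(-36) - 9 = 72
v(8) = -3(72) - 3(9) - 9 = -252
v(9) = -3(-252) - 3(72) - 9 = 531
v(10) = -3(531) - 3(-252) - 9 = -846

-846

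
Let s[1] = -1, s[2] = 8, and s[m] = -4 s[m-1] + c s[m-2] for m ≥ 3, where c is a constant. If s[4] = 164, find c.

3

s[3] = -32 - c
s[4] = 128 + 12c
So 128 + 12c = 164, giving c = 3.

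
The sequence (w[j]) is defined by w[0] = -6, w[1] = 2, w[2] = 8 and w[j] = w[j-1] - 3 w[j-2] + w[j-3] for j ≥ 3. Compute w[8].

-150

w[3] = 8 - 3·2 + (-6) = -4
w[4] = (-4) - 3·8 + 2 = -26
w[5] = (-26) - 3·(-4) + 8 = -6
w[6] = (-6) - 3·(-26) + (-4) = 68
w[7] = 68 - 3·(-6) + (-26) = 60
w[8] = 60 - 3·68 + (-6) = -150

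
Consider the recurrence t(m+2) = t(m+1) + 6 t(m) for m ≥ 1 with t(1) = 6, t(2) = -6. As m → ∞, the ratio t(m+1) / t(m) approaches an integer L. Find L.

3

The characteristic equation is r^2 - r - 6 = 0, which factors as (r - 3)(r + 2) = 0.
So the roots are 3 and -2. Since |3| > |-2| and the coefficient of 3^m is non-zero, the ratio tends to 3.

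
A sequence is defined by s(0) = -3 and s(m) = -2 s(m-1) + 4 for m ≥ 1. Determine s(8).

s(1) = -2*(-3) + 4 = 10
s(2) = -2*10 + 4 = -16
s(3) = -2*(-16) + 4 = 36
s(4) = -2*36 + 4 = -68
s(5) = -2*(-68) + 4 = 140
s(6) = -2*140 + 4 = -276
s(7) = -2*(-276) + 4 = 556
s(8) = -2*556 + 4 = -1108

-1108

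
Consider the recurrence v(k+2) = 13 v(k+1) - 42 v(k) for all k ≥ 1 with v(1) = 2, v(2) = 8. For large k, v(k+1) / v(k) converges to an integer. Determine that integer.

The characteristic equation is r^2 - 13r + 42 = 0, which factors as (r - 7)(r - 6) = 0.
So the roots are 7 and 6. Since |7| > |6| and the coefficient of 7^k is non-zero, the ratio tends to 7.

7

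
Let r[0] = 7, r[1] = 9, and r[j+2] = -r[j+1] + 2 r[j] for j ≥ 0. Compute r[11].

r[2] = -9 + 2(7) = 5
r[3] = -5 + 2(9) = 13
r[4] = -13 + 2(5) = -3
r[5] = -(-3) + 2(13) = 29
r[6] = -29 + 2(-3) = -35
r[7] = -(-35) + 2(29) = 93
r[8] = -93 + 2(-35) = -163
r[9] = -(-163) + 2(93) = 349
r[10] = -349 + 2(-163) = -675
r[11] = -(-675) + 2(349) = 1373

1373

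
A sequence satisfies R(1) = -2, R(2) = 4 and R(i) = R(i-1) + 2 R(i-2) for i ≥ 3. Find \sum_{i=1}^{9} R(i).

R(3) = 4 + 2*(-2) = 0
R(4) = 0 + 2*4 = 8
R(5) = 8 + 2*0 = 8
R(6) = 8 + 2*8 = 24
R(7) = 24 + 2*8 = 40
R(8) = 40 + 2*24 = 88
R(9) = 88 + 2*40 = 168
Sum = (-2) + 4 + 0 + 8 + 8 + 24 + 40 + 88 + 168 = 338

338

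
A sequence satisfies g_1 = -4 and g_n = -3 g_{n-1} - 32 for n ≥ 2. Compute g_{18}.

The fixed point is -32/(1 + 3) = -8, so g_n + 8 = -3(g_{n-1} + 8).
Hence g_n = 4·(-3)^{n-1} - 8.
g_{18} = 4·(-3)^{17} - 8 = 4·-129140163 - 8 = -516560660.

-516560660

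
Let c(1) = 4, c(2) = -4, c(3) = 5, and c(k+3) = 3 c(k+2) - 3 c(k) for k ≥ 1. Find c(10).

2241

c(4) = 3·5 - 3·4 = 3
c(5) = 3·3 - 3·(-4) = 21
c(6) = 3·21 - 3·5 = 48
c(7) = 3·48 - 3·3 = 135
c(8) = 3·135 - 3·21 = 342
c(9) = 3·342 - 3·48 = 882
c(10) = 3·882 - 3·135 = 2241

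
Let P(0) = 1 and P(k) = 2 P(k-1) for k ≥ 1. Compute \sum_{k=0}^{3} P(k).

15

P(1) = 2·1 = 2
P(2) = 2·2 = 4
P(3) = 2·4 = 8
Sum = 1 + 2 + 4 + 8 = 15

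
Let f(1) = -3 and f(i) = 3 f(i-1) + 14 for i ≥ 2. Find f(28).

The fixed point is 14/(1 - 3) = -7, so f(i) + 7 = 3(f(i-1) + 7).
Hence f(i) = 4·3^{i-1} - 7.
f(28) = 4·3^{27} - 7 = 4·7625597484987 - 7 = 30502389939941.

30502389939941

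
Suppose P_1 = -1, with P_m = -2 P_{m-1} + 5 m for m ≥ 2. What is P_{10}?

P_2 = -2(-1) + 10 = 12
P_3 = -2(12) + 15 = -9
P_4 = -2(-9) + 20 = 38
P_5 = -2(38) + 25 = -51
P_6 = -2(-51) + 30 = 132
P_7 = -2(132) + 35 = -229
P_8 = -2(-229) + 40 = 498
P_9 = -2(498) + 45 = -951
P_{10} = -2(-951) + 50 = 1952

1952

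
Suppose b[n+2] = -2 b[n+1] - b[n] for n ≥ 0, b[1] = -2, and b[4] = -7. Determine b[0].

Let b[0] = x.
b[2] = 4 - x
b[3] = -6 + 2x
b[4] = 8 - 3x
So 8 - 3x = -7, giving x = 5.

5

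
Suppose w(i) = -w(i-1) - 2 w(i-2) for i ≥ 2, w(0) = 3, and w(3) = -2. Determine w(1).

Let w(1) = z.
w(2) = -6 - z
w(3) = 6 - z
So 6 - z = -2, giving z = 8.

8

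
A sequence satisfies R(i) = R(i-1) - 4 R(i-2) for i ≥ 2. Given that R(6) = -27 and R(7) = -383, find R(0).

Rearranging, R(i-2) = (R(i) - R(i-1)) / -4.
R(5) = (-383 - (-27)) / -4 = -356/-4 = 89
R(4) = (-27 - 89) / -4 = -116/-4 = 29
R(3) = (89 - 29) / -4 = 60/-4 = -15
R(2) = (29 - (-15)) / -4 = 44/-4 = -11
R(1) = (-15 - (-11)) / -4 = -4/-4 = 1
R(0) = (-11 - 1) / -4 = -12/-4 = 3

3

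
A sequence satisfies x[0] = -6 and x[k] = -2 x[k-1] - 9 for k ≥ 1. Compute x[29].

The fixed point is -9/(1 + 2) = -3, so x[k] + 3 = -2(x[k-1] + 3).
Hence x[k] = -3·(-2)^k - 3.
x[29] = -3·(-2)^{29} - 3 = -3·-536870912 - 3 = 1610612733.

1610612733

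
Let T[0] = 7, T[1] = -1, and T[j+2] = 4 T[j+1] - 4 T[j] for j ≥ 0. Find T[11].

-154624

T[2] = 4·(-1) - 4·7 = -32
T[3] = 4·(-32) - 4·(-1) = -124
T[4] = 4·(-124) - 4·(-32) = -368
T[5] = 4·(-368) - 4·(-124) = -976
T[6] = 4·(-976) - 4·(-368) = -2432
T[7] = 4·(-2432) - 4·(-976) = -5824
T[8] = 4·(-5824) - 4·(-2432) = -13568
T[9] = 4·(-13568) - 4·(-5824) = -30976
T[10] = 4·(-30976) - 4·(-13568) = -69632
T[11] = 4·(-69632) - 4·(-30976) = -154624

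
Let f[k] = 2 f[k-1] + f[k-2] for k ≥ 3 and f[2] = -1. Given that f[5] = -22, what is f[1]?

-2

Let f[1] = v.
f[3] = -2 + v
f[4] = -5 + 2v
f[5] = -12 + 5v
So -12 + 5v = -22, giving v = -2.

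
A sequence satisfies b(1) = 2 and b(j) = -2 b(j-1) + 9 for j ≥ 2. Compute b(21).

The fixed point is 9/(1 + 2) = 3, so b(j) - 3 = -2(b(j-1) - 3).
Hence b(j) = -1·(-2)^{j-1} + 3.
b(21) = -1·(-2)^{20} + 3 = -1·1048576 + 3 = -1048573.

-1048573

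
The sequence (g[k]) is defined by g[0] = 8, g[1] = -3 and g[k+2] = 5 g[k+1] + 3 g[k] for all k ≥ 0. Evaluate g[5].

1143

g[2] = 5(-3) + 3(8) = 9
g[3] = 5(9) + 3(-3) = 36
g[4] = 5(36) + 3(9) = 207
g[5] = 5(207) + 3(36) = 1143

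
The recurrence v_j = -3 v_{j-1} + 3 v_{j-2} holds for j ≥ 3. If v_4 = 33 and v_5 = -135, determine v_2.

-1

Rearranging, v_{j-2} = (v_j + 3 v_{j-1}) / 3.
v_3 = (-135 + 3(33)) / 3 = -36/3 = -12
v_2 = (33 + 3(-12)) / 3 = -3/3 = -1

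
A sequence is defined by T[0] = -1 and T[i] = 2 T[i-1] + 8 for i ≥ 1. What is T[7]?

T[1] = 2(-1) + 8 = 6
T[2] = 2(6) + 8 = 20
T[3] = 2(20) + 8 = 48
T[4] = 2(48) + 8 = 104
T[5] = 2(104) + 8 = 216
T[6] = 2(216) + 8 = 440
T[7] = 2(440) + 8 = 888

888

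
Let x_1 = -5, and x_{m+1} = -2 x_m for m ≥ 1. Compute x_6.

160

x_2 = -2*(-5) = 10
x_3 = -2*10 = -20
x_4 = -2*(-20) = 40
x_5 = -2*40 = -80
x_6 = -2*(-80) = 160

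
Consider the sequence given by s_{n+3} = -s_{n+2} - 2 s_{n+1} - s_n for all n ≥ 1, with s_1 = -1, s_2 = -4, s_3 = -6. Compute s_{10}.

-58

s_4 = -(-6) - 2*(-4) - (-1) = 15
s_5 = -15 - 2*(-6) - (-4) = 1
s_6 = -1 - 2*15 - (-6) = -25
s_7 = -(-25) - 2*1 - 15 = 8
s_8 = -8 - 2*(-25) - 1 = 41
s_9 = -41 - 2*8 - (-25) = -32
s_{10} = -(-32) - 2*41 - 8 = -58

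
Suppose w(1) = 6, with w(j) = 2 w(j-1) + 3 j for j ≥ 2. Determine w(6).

w(2) = 2(6) + 6 = 18
w(3) = 2(18) + 9 = 45
w(4) = 2(45) + 12 = 102
w(5) = 2(102) + 15 = 219
w(6) = 2(219) + 18 = 456

456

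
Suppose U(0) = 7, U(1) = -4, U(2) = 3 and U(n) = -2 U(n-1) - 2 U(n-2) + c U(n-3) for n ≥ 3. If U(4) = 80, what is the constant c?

U(3) = 2 + 7c
U(4) = -10 - 18c
So -10 - 18c = 80, giving c = -5.

-5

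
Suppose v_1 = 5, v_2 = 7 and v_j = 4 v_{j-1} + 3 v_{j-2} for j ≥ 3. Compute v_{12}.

v_3 = 4·7 + 3·5 = 43
v_4 = 4·43 + 3·7 = 193
v_5 = 4·193 + 3·43 = 901
v_6 = 4·901 + 3·193 = 4183
v_7 = 4·4183 + 3·901 = 19435
v_8 = 4·19435 + 3·4183 = 90289
v_9 = 4·90289 + 3·19435 = 419461
v_{10} = 4·419461 + 3·90289 = 1948711
v_{11} = 4·1948711 + 3·419461 = 9053227
v_{12} = 4·9053227 + 3·1948711 = 42059041

42059041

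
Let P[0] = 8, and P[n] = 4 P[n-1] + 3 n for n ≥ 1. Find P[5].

P[1] = 4(8) + 3 = 35
P[2] = 4(35) + 6 = 146
P[3] = 4(146) + 9 = 593
P[4] = 4(593) + 12 = 2384
P[5] = 4(2384) + 15 = 9551

9551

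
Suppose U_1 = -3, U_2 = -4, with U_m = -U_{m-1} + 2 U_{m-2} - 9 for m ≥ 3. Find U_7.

-63

U_3 = -(-4) + 2·(-3) - 9 = -11
U_4 = -(-11) + 2·(-4) - 9 = -6
U_5 = -(-6) + 2·(-11) - 9 = -25
U_6 = -(-25) + 2·(-6) - 9 = 4
U_7 = -4 + 2·(-25) - 9 = -63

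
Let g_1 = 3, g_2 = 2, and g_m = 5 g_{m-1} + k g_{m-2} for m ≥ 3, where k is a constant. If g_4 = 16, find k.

g_3 = 10 + 3k
g_4 = 50 + 17k
So 50 + 17k = 16, giving k = -2.

-2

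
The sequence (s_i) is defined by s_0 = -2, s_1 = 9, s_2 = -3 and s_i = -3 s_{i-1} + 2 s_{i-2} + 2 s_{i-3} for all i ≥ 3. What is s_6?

s_3 = -3(-3) + 2(9) + 2(-2) = 23
s_4 = -3(23) + 2(-3) + 2(9) = -57
s_5 = -3(-57) + 2(23) + 2(-3) = 211
s_6 = -3(211) + 2(-57) + 2(23) = -701

-701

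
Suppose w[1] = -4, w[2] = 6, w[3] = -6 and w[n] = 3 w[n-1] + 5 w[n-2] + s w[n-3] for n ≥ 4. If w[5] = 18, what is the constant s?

-2

w[4] = 12 - 4s
w[5] = 6 - 6s
So 6 - 6s = 18, giving s = -2.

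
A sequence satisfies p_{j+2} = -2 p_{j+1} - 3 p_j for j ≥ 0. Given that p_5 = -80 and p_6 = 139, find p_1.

Rearranging, p_{j-2} = (p_j + 2 p_{j-1}) / -3.
p_4 = (139 + 2*(-80)) / -3 = -21/-3 = 7
p_3 = (-80 + 2*7) / -3 = -66/-3 = 22
p_2 = (7 + 2*22) / -3 = 51/-3 = -17
p_1 = (22 + 2*(-17)) / -3 = -12/-3 = 4

4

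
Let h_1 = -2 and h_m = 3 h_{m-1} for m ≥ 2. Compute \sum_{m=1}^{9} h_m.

-19682

h_2 = 3(-2) = -6
h_3 = 3(-6) = -18
h_4 = 3(-18) = -54
h_5 = 3(-54) = -162
h_6 = 3(-162) = -486
h_7 = 3(-486) = -1458
h_8 = 3(-1458) = -4374
h_9 = 3(-4374) = -13122
Sum = (-2) + (-6) + (-18) + (-54) + (-162) + (-486) + (-1458) + (-4374) + (-13122) = -19682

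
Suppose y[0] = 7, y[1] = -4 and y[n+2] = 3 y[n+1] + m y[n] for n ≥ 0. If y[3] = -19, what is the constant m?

y[2] = -12 + 7m
y[3] = -36 + 17m
So -36 + 17m = -19, giving m = 1.

1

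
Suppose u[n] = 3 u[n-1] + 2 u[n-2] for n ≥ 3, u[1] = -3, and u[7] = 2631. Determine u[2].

7

Let u[2] = w.
u[3] = -6 + 3w
u[4] = -18 + 11w
u[5] = -66 + 39w
u[6] = -234 + 139w
u[7] = -834 + 495w
So -834 + 495w = 2631, giving w = 7.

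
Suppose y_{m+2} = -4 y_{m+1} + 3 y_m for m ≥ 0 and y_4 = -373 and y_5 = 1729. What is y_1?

1

Rearranging, y_{m-2} = (y_m + 4 y_{m-1}) / 3.
y_3 = (1729 + 4*(-373)) / 3 = 237/3 = 79
y_2 = (-373 + 4*79) / 3 = -57/3 = -19
y_1 = (79 + 4*(-19)) / 3 = 3/3 = 1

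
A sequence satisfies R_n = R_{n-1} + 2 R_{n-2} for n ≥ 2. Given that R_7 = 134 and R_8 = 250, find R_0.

-5

Rearranging, R_{n-2} = (R_n - R_{n-1}) / 2.
R_6 = (250 - 134) / 2 = 116/2 = 58
R_5 = (134 - 58) / 2 = 76/2 = 38
R_4 = (58 - 38) / 2 = 20/2 = 10
R_3 = (38 - 10) / 2 = 28/2 = 14
R_2 = (10 - 14) / 2 = -4/2 = -2
R_1 = (14 - (-2)) / 2 = 16/2 = 8
R_0 = (-2 - 8) / 2 = -10/2 = -5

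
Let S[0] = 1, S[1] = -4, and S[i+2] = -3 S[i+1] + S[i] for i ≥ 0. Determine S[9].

-55807

S[2] = -3·(-4) + 1 = 13
S[3] = -3·13 + (-4) = -43
S[4] = -3·(-43) + 13 = 142
S[5] = -3·142 + (-43) = -469
S[6] = -3·(-469) + 142 = 1549
S[7] = -3·1549 + (-469) = -5116
S[8] = -3·(-5116) + 1549 = 16897
S[9] = -3·16897 + (-5116) = -55807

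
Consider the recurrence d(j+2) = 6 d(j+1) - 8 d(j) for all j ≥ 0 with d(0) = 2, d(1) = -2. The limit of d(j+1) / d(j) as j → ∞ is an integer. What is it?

The characteristic equation is r^2 - 6r + 8 = 0, which factors as (r - 4)(r - 2) = 0.
So the roots are 4 and 2. Since |4| > |2| and the coefficient of 4^j is non-zero, the ratio tends to 4.

4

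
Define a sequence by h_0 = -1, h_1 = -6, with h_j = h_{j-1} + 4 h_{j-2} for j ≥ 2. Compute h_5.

h_2 = (-6) + 4·(-1) = -10
h_3 = (-10) + 4·(-6) = -34
h_4 = (-34) + 4·(-10) = -74
h_5 = (-74) + 4·(-34) = -210

-210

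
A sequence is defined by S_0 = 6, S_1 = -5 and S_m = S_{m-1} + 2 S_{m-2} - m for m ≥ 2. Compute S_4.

S_2 = (-5) + 2(6) - 2 = 5
S_3 = 5 + 2(-5) - 3 = -8
S_4 = (-8) + 2(5) - 4 = -2

-2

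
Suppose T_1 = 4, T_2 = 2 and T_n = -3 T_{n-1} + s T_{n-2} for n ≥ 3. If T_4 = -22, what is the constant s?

4

T_3 = -6 + 4s
T_4 = 18 - 10s
So 18 - 10s = -22, giving s = 4.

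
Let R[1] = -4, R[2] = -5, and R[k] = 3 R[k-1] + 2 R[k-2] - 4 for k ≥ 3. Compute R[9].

R[3] = 3(-5) + 2(-4) - 4 = -27
R[4] = 3(-27) + 2(-5) - 4 = -95
R[5] = 3(-95) + 2(-27) - 4 = -343
R[6] = 3(-343) + 2(-95) - 4 = -1223
R[7] = 3(-1223) + 2(-343) - 4 = -4359
R[8] = 3(-4359) + 2(-1223) - 4 = -15527
R[9] = 3(-15527) + 2(-4359) - 4 = -55303

-55303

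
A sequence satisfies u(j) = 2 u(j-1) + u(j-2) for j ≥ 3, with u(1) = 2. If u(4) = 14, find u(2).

2

Let u(2) = y.
u(3) = 2 + 2y
u(4) = 4 + 5y
So 4 + 5y = 14, giving y = 2.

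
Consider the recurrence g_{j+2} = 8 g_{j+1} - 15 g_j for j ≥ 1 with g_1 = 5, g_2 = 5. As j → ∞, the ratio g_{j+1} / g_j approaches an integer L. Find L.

5

The characteristic equation is r^2 - 8r + 15 = 0, which factors as (r - 5)(r - 3) = 0.
So the roots are 5 and 3. Since |5| > |3| and the coefficient of 5^j is non-zero, the ratio tends to 5.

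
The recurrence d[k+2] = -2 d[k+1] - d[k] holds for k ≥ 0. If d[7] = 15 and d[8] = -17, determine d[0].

Rearranging, d[k-2] = -(d[k] + 2 d[k-1]).
d[6] = -(-17 + 2(15)) = -13
d[5] = -(15 + 2(-13)) = 11
d[4] = -(-13 + 2(11)) = -9
d[3] = -(11 + 2(-9)) = 7
d[2] = -(-9 + 2(7)) = -5
d[1] = -(7 + 2(-5)) = 3
d[0] = -(-5 + 2(3)) = -1

-1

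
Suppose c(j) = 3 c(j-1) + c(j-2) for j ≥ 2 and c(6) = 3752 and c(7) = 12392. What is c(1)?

8

Rearranging, c(j-2) = c(j) - 3 c(j-1).
c(5) = 12392 - 3·3752 = 1136
c(4) = 3752 - 3·1136 = 344
c(3) = 1136 - 3·344 = 104
c(2) = 344 - 3·104 = 32
c(1) = 104 - 3·32 = 8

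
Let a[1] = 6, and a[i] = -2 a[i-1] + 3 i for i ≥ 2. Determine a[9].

1119

a[2] = -2(6) + 6 = -6
a[3] = -2(-6) + 9 = 21
a[4] = -2(21) + 12 = -30
a[5] = -2(-30) + 15 = 75
a[6] = -2(75) + 18 = -132
a[7] = -2(-132) + 21 = 285
a[8] = -2(285) + 24 = -546
a[9] = -2(-546) + 27 = 1119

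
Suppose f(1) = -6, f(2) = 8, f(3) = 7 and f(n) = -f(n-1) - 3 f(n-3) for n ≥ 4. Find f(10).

335

f(4) = -7 - 3*(-6) = 11
f(5) = -11 - 3*8 = -35
f(6) = -(-35) - 3*7 = 14
f(7) = -14 - 3*11 = -47
f(8) = -(-47) - 3*(-35) = 152
f(9) = -152 - 3*14 = -194
f(10) = -(-194) - 3*(-47) = 335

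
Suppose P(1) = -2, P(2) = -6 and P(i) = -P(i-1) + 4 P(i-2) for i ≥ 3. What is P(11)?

P(3) = -(-6) + 4*(-2) = -2
P(4) = -(-2) + 4*(-6) = -22
P(5) = -(-22) + 4*(-2) = 14
P(6) = -14 + 4*(-22) = -102
P(7) = -(-102) + 4*14 = 158
P(8) = -158 + 4*(-102) = -566
P(9) = -(-566) + 4*158 = 1198
P(10) = -1198 + 4*(-566) = -3462
P(11) = -(-3462) + 4*1198 = 8254

8254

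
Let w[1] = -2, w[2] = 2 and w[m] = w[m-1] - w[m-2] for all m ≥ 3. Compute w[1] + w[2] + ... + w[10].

6

w[3] = 2 - (-2) = 4
w[4] = 4 - 2 = 2
w[5] = 2 - 4 = -2
w[6] = (-2) - 2 = -4
w[7] = (-4) - (-2) = -2
w[8] = (-2) - (-4) = 2
w[9] = 2 - (-2) = 4
w[10] = 4 - 2 = 2
Sum = (-2) + 2 + 4 + 2 + (-2) + (-4) + (-2) + 2 + 4 + 2 = 6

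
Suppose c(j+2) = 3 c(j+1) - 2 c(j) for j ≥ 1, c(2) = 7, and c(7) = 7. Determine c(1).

7

Let c(1) = w.
c(3) = 21 - 2w
c(4) = 49 - 6w
c(5) = 105 - 14w
c(6) = 217 - 30w
c(7) = 441 - 62w
So 441 - 62w = 7, giving w = 7.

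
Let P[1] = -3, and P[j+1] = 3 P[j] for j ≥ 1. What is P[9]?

P[2] = 3·(-3) = -9
P[3] = 3·(-9) = -27
P[4] = 3·(-27) = -81
P[5] = 3·(-81) = -243
P[6] = 3·(-243) = -729
P[7] = 3·(-729) = -2187
P[8] = 3·(-2187) = -6561
P[9] = 3·(-6561) = -19683

-19683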